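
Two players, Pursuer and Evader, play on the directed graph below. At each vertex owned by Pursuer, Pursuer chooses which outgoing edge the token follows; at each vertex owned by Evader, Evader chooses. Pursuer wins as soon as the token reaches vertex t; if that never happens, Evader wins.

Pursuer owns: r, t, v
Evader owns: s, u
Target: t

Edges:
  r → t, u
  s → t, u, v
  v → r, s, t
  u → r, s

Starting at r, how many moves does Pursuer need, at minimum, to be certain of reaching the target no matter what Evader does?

A0 = {t}
A1: add {r, v} — r (Pursuer) has r→t; v (Pursuer) has v→t.
A2 = A1; e.g. s (Evader) can still go to u. Fixed point.
r enters the attractor at level 1, so Pursuer can force the target in 1 move from there.

1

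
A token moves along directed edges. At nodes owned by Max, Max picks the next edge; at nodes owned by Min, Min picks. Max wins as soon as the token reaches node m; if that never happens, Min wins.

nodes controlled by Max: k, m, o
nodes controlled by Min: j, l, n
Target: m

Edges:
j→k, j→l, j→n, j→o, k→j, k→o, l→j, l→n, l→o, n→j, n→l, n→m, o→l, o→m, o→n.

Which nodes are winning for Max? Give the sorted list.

k, m, o

A0 = {m}
A1: add {o} — o (Max) has o→m.
A2: add {k} — k (Max) has k→o.
A3 = A2; e.g. j (Min) can still go to l. Fixed point.
Max's winning region = {k, m, o}.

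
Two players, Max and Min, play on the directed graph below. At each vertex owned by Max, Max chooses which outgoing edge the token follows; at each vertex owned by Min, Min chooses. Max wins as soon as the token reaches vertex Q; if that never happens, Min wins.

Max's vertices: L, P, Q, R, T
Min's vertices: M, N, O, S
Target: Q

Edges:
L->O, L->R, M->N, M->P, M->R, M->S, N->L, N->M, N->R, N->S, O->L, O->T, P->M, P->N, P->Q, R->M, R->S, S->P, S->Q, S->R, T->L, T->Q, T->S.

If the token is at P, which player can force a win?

A0 = {Q}
A1: add {P, T} — P (Max) has P→Q; T (Max) has T→Q.
A2 = A1; e.g. L (Max) has no edge into A1. Fixed point.
P ∈ A1, so Max can force the target.

Max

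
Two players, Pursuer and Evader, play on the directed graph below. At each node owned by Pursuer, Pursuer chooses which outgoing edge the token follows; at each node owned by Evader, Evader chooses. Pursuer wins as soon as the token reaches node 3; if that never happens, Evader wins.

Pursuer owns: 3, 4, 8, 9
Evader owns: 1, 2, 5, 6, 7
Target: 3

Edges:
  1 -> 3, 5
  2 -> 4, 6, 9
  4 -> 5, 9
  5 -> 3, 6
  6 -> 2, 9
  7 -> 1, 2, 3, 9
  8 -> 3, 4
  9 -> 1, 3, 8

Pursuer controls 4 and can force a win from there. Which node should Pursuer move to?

A0 = {3}
A1: add {8, 9} — 8 (Pursuer) has 8→3; 9 (Pursuer) has 9→3.
A2: add {4} — 4 (Pursuer) has 4→9.
A3 = A2; e.g. 1 (Evader) can still go to 5. Fixed point.
From 4, successor 9 is in the attractor (rank 1); the other successor 5 is not.

9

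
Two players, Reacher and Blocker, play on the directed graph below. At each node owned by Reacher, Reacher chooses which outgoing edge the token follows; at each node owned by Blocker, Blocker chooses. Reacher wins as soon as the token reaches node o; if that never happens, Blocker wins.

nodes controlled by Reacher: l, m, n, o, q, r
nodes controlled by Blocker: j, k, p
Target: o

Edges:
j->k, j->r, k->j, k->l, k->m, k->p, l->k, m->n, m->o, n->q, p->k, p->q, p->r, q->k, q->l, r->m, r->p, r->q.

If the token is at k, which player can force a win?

Blocker

A0 = {o}
A1: add {m} — m (Reacher) has m→o.
A2: add {r} — r (Reacher) has r→m.
A3 = A2; e.g. j (Blocker) can still go to k. Fixed point.
k never enters the attractor, so Blocker can avoid the target forever.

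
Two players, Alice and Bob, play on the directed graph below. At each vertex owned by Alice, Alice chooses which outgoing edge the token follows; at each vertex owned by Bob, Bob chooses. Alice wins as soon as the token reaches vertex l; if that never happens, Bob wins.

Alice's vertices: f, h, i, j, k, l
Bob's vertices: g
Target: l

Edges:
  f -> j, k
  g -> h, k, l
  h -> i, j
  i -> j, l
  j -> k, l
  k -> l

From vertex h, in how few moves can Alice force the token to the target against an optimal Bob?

2

A0 = {l}
A1: add {i, j, k} — i (Alice) has i→l; j (Alice) has j→l; k (Alice) has k→l.
A2: add {f, h} — f (Alice) has f→j; h (Alice) has h→i.
h enters the attractor at level 2, so Alice can force the target in 2 moves from there.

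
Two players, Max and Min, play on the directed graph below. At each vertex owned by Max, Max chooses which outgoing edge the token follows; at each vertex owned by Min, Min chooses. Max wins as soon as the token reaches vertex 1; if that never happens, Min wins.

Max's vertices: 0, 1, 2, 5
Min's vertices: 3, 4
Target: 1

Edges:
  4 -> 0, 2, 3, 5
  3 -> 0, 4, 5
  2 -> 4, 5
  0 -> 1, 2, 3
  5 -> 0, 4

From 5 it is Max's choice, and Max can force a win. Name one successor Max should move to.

A0 = {1}
A1: add {0} — 0 (Max) has 0→1.
A2: add {5} — 5 (Max) has 5→0.
A3: add {2} — 2 (Max) has 2→5.
A4 = A3; e.g. 3 (Min) can still go to 4. Fixed point.
From 5, successor 0 is in the attractor (rank 1); the other successor 4 is not.

0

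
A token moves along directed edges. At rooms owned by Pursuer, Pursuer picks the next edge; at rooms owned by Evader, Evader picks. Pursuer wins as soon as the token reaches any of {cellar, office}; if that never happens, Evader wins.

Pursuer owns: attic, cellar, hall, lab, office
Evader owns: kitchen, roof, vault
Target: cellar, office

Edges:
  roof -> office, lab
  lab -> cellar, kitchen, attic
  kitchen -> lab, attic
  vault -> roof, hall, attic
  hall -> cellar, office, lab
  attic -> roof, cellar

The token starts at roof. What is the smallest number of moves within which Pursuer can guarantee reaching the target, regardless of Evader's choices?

2

A0 = {cellar, office}
A1: add {attic, hall, lab} — lab (Pursuer) has lab→cellar; hall (Pursuer) has hall→cellar; attic (Pursuer) has attic→cellar.
A2: add {kitchen, roof} — roof (Evader): all of {office, lab} already in; kitchen (Evader): all of {lab, attic} already in.
roof enters the attractor at level 2, so Pursuer can force the target in 2 moves from there.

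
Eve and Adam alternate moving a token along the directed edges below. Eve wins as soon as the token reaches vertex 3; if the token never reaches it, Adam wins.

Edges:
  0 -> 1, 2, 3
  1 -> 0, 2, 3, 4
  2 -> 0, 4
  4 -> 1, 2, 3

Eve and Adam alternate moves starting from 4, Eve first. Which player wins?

Eve

Track states (vertex, player-to-move).
A0 = {(3,Eve), (3,Adam)}
A1: add {(0,Eve), (1,Eve), (4,Eve)}.
(4,Eve) ∈ A1 ⇒ Eve forces the target.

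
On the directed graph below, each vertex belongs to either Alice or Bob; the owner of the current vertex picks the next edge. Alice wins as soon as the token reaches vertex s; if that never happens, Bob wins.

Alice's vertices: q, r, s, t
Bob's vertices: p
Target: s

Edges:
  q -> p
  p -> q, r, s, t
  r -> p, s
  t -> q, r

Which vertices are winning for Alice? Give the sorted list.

r, s, t

A0 = {s}
A1: add {r} — r (Alice) has r→s.
A2: add {t} — t (Alice) has t→r.
A3 = A2; e.g. p (Bob) can still go to q. Fixed point.
Alice's winning region = {r, s, t}.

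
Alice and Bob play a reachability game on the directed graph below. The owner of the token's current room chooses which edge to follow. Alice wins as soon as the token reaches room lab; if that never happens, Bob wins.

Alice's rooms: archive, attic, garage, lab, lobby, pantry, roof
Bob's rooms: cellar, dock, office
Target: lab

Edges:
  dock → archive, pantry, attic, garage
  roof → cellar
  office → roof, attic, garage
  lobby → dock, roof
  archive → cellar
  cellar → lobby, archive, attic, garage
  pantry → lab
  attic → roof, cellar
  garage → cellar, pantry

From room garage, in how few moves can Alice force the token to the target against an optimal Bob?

A0 = {lab}
A1: add {pantry} — pantry (Alice) has pantry→lab.
A2: add {garage} — garage (Alice) has garage→pantry.
A3 = A2; e.g. dock (Bob) can still go to archive. Fixed point.
garage enters the attractor at level 2, so Alice can force the target in 2 moves from there.

2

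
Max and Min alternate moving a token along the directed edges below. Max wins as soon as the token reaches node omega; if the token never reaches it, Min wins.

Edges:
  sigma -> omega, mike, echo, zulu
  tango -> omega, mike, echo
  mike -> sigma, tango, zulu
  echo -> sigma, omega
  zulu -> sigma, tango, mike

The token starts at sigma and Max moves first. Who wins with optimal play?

Max

Track states (vertex, player-to-move).
A0 = {(omega,Max), (omega,Min)}
A1: add {(sigma,Max), (tango,Max), (echo,Max)}.
(sigma,Max) ∈ A1 ⇒ Max forces the target.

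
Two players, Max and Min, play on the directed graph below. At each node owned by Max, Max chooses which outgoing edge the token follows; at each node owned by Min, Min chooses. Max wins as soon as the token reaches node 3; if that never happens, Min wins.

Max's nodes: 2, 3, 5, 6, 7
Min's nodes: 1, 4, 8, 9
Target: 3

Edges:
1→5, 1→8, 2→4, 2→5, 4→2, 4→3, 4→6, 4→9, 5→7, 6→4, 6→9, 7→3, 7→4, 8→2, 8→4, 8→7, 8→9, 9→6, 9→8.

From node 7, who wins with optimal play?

Max

A0 = {3}
A1: add {7} — 7 (Max) has 7→3.
7 ∈ A1, so Max can force the target.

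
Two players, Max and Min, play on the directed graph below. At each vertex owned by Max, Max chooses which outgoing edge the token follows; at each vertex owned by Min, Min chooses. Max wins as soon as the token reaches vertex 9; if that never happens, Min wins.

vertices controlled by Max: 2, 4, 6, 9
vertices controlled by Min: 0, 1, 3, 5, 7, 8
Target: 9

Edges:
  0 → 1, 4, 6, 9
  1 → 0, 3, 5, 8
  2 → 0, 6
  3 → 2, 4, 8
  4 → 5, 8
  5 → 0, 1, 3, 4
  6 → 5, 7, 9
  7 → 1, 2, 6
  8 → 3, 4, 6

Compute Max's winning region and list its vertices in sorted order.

2, 6, 9

A0 = {9}
A1: add {6} — 6 (Max) has 6→9.
A2: add {2} — 2 (Max) has 2→6.
A3 = A2; e.g. 0 (Min) can still go to 1. Fixed point.
Max's winning region = {2, 6, 9}.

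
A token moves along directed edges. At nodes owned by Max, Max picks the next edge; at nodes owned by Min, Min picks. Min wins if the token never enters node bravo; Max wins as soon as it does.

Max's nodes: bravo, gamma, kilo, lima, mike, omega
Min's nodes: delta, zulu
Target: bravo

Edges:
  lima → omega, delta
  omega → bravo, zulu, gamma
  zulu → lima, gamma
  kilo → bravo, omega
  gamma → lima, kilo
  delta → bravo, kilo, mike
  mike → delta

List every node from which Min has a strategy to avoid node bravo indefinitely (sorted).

delta, mike

A0 = {bravo}
A1: add {kilo, omega} — omega (Max) has omega→bravo; kilo (Max) has kilo→bravo.
A2: add {gamma, lima} — lima (Max) has lima→omega; gamma (Max) has gamma→kilo.
A3: add {zulu} — zulu (Min): all of {lima, gamma} already in.
A4 = A3; e.g. delta (Min) can still go to mike. Fixed point.
Max's attractor = {bravo, gamma, kilo, lima, omega, zulu}; Min avoids the target exactly from the complement.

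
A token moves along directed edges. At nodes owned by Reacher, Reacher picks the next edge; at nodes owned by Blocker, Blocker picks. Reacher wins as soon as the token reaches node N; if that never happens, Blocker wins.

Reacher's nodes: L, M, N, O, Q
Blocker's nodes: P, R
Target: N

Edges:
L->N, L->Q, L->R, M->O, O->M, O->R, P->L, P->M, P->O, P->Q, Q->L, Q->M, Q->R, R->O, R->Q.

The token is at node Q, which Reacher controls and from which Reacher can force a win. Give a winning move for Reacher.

A0 = {N}
A1: add {L} — L (Reacher) has L→N.
A2: add {Q} — Q (Reacher) has Q→L.
A3 = A2; e.g. M (Reacher) has no edge into A2. Fixed point.
From Q, successor L is in the attractor (rank 1); the other successors M, R are not.

L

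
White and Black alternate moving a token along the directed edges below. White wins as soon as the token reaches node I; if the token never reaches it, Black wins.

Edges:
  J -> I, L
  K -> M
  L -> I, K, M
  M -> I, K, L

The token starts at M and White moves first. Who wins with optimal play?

Track states (vertex, player-to-move).
A0 = {(I,White), (I,Black)}
A1: add {(J,White), (L,White), (M,White)}.
(M,White) ∈ A1 ⇒ White forces the target.

White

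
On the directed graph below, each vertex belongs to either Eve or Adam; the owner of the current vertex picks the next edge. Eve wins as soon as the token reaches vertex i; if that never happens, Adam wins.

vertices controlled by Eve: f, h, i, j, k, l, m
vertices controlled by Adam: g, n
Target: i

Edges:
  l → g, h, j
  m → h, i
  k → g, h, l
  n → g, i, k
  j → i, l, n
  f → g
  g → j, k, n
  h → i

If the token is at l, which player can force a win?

Eve

A0 = {i}
A1: add {h, j, m} — h (Eve) has h→i; j (Eve) has j→i; m (Eve) has m→i.
A2: add {k, l} — k (Eve) has k→h; l (Eve) has l→h.
A3 = A2; e.g. f (Eve) has no edge into A2. Fixed point.
l ∈ A2, so Eve can force the target.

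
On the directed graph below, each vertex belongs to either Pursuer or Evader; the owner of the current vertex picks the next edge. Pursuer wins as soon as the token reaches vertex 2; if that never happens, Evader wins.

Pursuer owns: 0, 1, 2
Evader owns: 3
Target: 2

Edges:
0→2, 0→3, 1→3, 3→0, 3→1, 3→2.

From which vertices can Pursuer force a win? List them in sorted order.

A0 = {2}
A1: add {0} — 0 (Pursuer) has 0→2.
A2 = A1; e.g. 1 (Pursuer) has no edge into A1. Fixed point.
Pursuer's winning region = {0, 2}.

0, 2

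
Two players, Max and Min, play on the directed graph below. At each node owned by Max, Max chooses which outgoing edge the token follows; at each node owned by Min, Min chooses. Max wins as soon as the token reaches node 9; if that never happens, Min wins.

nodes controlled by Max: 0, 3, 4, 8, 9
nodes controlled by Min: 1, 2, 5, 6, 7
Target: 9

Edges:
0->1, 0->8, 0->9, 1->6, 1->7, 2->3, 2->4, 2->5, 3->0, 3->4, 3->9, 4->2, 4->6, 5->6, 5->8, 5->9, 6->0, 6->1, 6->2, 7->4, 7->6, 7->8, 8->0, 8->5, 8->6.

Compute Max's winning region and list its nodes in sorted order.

A0 = {9}
A1: add {0, 3} — 0 (Max) has 0→9; 3 (Max) has 3→9.
A2: add {8} — 8 (Max) has 8→0.
A3 = A2; e.g. 1 (Min) can still go to 6. Fixed point.
Max's winning region = {0, 3, 8, 9}.

0, 3, 8, 9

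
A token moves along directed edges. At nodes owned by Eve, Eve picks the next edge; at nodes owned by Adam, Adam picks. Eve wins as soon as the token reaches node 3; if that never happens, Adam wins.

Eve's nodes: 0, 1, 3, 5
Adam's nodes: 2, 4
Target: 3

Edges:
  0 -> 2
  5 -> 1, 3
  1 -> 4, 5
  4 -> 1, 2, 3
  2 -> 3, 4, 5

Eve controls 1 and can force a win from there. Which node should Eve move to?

A0 = {3}
A1: add {5} — 5 (Eve) has 5→3.
A2: add {1} — 1 (Eve) has 1→5.
A3 = A2; e.g. 0 (Eve) has no edge into A2. Fixed point.
From 1, successor 5 is in the attractor (rank 1); the other successor 4 is not.

5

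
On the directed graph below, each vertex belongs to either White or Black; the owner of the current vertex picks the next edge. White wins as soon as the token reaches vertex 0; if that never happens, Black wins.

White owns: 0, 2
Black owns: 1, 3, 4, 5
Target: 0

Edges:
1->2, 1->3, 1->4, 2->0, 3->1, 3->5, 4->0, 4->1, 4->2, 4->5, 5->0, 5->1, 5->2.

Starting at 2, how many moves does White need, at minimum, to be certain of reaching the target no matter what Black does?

A0 = {0}
A1: add {2} — 2 (White) has 2→0.
A2 = A1; e.g. 1 (Black) can still go to 3. Fixed point.
2 enters the attractor at level 1, so White can force the target in 1 move from there.

1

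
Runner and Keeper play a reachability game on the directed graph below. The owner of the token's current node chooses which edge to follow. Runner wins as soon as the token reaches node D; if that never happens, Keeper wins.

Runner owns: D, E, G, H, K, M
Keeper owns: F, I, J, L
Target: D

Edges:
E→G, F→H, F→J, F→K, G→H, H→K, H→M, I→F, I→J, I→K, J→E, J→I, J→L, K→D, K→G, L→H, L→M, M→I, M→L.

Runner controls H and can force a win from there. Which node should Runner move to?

K

A0 = {D}
A1: add {K} — K (Runner) has K→D.
A2: add {H} — H (Runner) has H→K.
A3: add {G} — G (Runner) has G→H.
A4: add {E} — E (Runner) has E→G.
A5 = A4; e.g. F (Keeper) can still go to J. Fixed point.
From H, successor K is in the attractor (rank 1); the other successor M is not.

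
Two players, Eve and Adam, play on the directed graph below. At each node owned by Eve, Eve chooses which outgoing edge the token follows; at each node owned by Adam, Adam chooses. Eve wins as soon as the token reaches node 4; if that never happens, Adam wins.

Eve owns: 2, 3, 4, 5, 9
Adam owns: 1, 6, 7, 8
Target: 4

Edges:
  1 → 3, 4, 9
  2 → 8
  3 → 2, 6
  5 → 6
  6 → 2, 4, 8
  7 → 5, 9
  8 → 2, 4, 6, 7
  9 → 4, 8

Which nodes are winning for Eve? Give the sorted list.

A0 = {4}
A1: add {9} — 9 (Eve) has 9→4.
A2 = A1; e.g. 1 (Adam) can still go to 3. Fixed point.
Eve's winning region = {4, 9}.

4, 9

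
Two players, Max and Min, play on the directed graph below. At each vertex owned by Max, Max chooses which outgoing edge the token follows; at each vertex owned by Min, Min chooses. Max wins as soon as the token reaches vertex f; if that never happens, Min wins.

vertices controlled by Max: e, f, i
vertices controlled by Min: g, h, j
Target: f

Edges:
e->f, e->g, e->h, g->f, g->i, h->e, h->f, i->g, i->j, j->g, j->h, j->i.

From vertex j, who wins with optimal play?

Min

A0 = {f}
A1: add {e} — e (Max) has e→f.
A2: add {h} — h (Min): all of {e, f} already in.
A3 = A2; e.g. g (Min) can still go to i. Fixed point.
j never enters the attractor, so Min can avoid the target forever.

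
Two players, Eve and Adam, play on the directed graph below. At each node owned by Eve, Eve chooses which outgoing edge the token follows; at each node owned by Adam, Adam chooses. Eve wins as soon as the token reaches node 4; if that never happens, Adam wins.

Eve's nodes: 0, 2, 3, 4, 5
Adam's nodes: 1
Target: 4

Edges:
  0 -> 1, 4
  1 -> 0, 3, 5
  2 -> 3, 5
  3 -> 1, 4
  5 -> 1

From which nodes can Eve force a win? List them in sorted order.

A0 = {4}
A1: add {0, 3} — 0 (Eve) has 0→4; 3 (Eve) has 3→4.
A2: add {2} — 2 (Eve) has 2→3.
A3 = A2; e.g. 1 (Adam) can still go to 5. Fixed point.
Eve's winning region = {0, 2, 3, 4}.

0, 2, 3, 4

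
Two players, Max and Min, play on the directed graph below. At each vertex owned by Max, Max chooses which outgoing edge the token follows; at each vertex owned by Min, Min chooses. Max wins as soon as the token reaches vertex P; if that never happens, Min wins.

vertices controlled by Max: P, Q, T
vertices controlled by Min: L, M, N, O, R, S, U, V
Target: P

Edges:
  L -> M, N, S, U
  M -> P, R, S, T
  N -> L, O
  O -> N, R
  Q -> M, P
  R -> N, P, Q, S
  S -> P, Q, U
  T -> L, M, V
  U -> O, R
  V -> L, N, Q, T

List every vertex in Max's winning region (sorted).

P, Q

A0 = {P}
A1: add {Q} — Q (Max) has Q→P.
A2 = A1; e.g. L (Min) can still go to M. Fixed point.
Max's winning region = {P, Q}.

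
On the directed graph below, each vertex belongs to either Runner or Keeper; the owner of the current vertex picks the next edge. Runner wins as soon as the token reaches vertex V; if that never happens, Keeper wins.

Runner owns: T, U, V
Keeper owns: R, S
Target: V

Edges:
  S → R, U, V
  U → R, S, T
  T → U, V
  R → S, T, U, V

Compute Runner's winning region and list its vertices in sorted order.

T, U, V

A0 = {V}
A1: add {T} — T (Runner) has T→V.
A2: add {U} — U (Runner) has U→T.
A3 = A2; e.g. R (Keeper) can still go to S. Fixed point.
Runner's winning region = {T, U, V}.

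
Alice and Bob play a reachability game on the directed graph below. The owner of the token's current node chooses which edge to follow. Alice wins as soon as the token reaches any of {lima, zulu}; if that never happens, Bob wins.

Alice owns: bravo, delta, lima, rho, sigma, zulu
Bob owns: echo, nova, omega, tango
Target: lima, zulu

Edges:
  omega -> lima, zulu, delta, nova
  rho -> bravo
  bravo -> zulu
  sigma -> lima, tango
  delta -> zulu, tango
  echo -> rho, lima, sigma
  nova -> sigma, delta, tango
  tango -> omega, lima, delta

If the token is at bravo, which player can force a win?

Alice

A0 = {lima, zulu}
A1: add {bravo, delta, sigma} — bravo (Alice) has bravo→zulu; sigma (Alice) has sigma→lima; delta (Alice) has delta→zulu.
bravo ∈ A1, so Alice can force the target.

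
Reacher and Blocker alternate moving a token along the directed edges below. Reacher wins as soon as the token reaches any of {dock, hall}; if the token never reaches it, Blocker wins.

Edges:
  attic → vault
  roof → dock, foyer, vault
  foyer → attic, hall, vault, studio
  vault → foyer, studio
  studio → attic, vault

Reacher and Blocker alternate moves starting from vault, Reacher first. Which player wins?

Track states (vertex, player-to-move).
A0 = {(dock,Reacher), (dock,Blocker), (hall,Reacher), (hall,Blocker)}
A1: add {(roof,Reacher), (foyer,Reacher)}.
A2 = A1; e.g. (attic,Reacher) stays out. (vault,Reacher) never enters ⇒ Blocker avoids the target.

Blocker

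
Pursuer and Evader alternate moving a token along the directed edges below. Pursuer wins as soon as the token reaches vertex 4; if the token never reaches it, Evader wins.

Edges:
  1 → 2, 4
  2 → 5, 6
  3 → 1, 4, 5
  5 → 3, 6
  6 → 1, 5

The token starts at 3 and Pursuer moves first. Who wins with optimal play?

Pursuer

Track states (vertex, player-to-move).
A0 = {(4,Pursuer), (4,Evader)}
A1: add {(1,Pursuer), (3,Pursuer)}.
(3,Pursuer) ∈ A1 ⇒ Pursuer forces the target.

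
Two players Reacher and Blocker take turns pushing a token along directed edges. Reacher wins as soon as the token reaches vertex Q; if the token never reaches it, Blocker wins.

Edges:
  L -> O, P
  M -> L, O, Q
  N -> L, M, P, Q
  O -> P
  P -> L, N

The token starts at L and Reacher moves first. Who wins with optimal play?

Track states (vertex, player-to-move).
A0 = {(Q,Reacher), (Q,Blocker)}
A1: add {(M,Reacher), (N,Reacher)}.
A2 = A1; e.g. (L,Reacher) stays out. (L,Reacher) never enters ⇒ Blocker avoids the target.

Blocker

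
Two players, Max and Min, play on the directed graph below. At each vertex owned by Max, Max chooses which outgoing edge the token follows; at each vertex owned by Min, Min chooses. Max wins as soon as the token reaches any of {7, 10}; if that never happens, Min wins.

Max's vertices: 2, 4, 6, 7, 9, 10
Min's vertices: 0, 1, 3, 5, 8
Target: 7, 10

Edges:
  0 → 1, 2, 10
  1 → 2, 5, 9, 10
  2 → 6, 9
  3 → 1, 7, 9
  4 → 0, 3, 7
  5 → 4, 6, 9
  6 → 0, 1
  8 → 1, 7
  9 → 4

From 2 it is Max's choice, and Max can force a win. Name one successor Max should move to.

9

A0 = {7, 10}
A1: add {4} — 4 (Max) has 4→7.
A2: add {9} — 9 (Max) has 9→4.
A3: add {2} — 2 (Max) has 2→9.
A4 = A3; e.g. 0 (Min) can still go to 1. Fixed point.
From 2, successor 9 is in the attractor (rank 2); the other successor 6 is not.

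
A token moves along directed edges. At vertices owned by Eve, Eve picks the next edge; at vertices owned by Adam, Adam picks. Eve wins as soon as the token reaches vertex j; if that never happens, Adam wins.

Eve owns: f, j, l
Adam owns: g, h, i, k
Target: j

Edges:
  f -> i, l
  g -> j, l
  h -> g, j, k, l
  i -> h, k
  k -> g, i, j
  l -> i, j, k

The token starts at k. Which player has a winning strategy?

A0 = {j}
A1: add {l} — l (Eve) has l→j.
A2: add {f, g} — f (Eve) has f→l; g (Adam): all of {j, l} already in.
A3 = A2; e.g. h (Adam) can still go to k. Fixed point.
k never enters the attractor, so Adam can avoid the target forever.

Adam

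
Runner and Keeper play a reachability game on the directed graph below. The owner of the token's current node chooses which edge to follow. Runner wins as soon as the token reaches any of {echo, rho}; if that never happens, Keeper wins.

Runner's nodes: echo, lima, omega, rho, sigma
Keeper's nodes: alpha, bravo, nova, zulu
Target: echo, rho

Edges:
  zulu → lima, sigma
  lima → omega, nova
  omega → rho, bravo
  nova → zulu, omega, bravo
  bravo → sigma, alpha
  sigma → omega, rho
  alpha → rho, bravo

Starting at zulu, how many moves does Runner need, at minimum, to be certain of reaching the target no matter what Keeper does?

A0 = {echo, rho}
A1: add {omega, sigma} — omega (Runner) has omega→rho; sigma (Runner) has sigma→rho.
A2: add {lima} — lima (Runner) has lima→omega.
A3: add {zulu} — zulu (Keeper): all of {lima, sigma} already in.
A4 = A3; e.g. nova (Keeper) can still go to bravo. Fixed point.
zulu enters the attractor at level 3, so Runner can force the target in 3 moves from there.

3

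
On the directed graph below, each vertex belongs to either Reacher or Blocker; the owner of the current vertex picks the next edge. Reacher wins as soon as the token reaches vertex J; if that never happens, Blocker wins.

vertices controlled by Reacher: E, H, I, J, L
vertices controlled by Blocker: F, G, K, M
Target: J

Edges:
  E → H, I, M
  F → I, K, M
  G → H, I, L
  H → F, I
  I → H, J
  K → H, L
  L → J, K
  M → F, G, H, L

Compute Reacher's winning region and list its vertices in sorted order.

E, G, H, I, J, K, L

A0 = {J}
A1: add {I, L} — I (Reacher) has I→J; L (Reacher) has L→J.
A2: add {E, H} — E (Reacher) has E→I; H (Reacher) has H→I.
A3: add {G, K} — G (Blocker): all of {H, I, L} already in; K (Blocker): all of {H, L} already in.
A4 = A3; e.g. F (Blocker) can still go to M. Fixed point.
Reacher's winning region = {E, G, H, I, J, K, L}.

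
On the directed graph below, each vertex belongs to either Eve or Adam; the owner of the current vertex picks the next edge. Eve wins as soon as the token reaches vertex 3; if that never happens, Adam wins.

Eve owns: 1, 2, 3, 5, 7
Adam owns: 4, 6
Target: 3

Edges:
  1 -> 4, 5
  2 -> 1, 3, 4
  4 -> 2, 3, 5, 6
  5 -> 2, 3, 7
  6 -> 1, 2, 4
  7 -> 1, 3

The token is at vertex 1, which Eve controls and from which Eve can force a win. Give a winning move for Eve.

5

A0 = {3}
A1: add {2, 5, 7} — 2 (Eve) has 2→3; 5 (Eve) has 5→3; 7 (Eve) has 7→3.
A2: add {1} — 1 (Eve) has 1→5.
A3 = A2; e.g. 4 (Adam) can still go to 6. Fixed point.
From 1, successor 5 is in the attractor (rank 1); the other successor 4 is not.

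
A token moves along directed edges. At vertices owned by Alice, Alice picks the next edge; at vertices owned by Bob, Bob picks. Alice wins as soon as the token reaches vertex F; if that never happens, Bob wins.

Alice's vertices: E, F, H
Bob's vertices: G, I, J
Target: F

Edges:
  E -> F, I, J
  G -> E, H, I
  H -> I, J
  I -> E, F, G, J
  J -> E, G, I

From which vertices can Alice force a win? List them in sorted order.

A0 = {F}
A1: add {E} — E (Alice) has E→F.
A2 = A1; e.g. G (Bob) can still go to H. Fixed point.
Alice's winning region = {E, F}.

E, F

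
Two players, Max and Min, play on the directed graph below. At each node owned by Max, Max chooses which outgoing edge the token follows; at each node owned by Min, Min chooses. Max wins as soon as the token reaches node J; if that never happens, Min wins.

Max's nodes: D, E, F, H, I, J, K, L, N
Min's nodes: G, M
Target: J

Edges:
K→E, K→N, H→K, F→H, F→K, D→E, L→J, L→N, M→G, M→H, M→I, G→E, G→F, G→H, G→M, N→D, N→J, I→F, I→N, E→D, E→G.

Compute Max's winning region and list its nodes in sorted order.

F, H, I, J, K, L, N

A0 = {J}
A1: add {L, N} — L (Max) has L→J; N (Max) has N→J.
A2: add {I, K} — I (Max) has I→N; K (Max) has K→N.
A3: add {F, H} — F (Max) has F→K; H (Max) has H→K.
A4 = A3; e.g. D (Max) has no edge into A3. Fixed point.
Max's winning region = {F, H, I, J, K, L, N}.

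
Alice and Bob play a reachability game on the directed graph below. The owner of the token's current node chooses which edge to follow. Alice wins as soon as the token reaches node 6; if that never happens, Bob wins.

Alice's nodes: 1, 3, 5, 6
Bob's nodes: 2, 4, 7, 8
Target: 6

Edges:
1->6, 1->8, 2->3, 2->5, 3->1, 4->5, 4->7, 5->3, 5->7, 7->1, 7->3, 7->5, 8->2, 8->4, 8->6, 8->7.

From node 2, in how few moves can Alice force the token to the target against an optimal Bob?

A0 = {6}
A1: add {1} — 1 (Alice) has 1→6.
A2: add {3} — 3 (Alice) has 3→1.
A3: add {5} — 5 (Alice) has 5→3.
A4: add {2, 7} — 2 (Bob): all of {3, 5} already in; 7 (Bob): all of {1, 3, 5} already in.
2 enters the attractor at level 4, so Alice can force the target in 4 moves from there.

4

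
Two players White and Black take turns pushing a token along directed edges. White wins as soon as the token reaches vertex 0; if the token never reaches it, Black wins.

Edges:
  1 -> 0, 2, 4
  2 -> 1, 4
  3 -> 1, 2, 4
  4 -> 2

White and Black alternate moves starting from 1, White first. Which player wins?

Track states (vertex, player-to-move).
A0 = {(0,White), (0,Black)}
A1: add {(1,White)}.
(1,White) ∈ A1 ⇒ White forces the target.

White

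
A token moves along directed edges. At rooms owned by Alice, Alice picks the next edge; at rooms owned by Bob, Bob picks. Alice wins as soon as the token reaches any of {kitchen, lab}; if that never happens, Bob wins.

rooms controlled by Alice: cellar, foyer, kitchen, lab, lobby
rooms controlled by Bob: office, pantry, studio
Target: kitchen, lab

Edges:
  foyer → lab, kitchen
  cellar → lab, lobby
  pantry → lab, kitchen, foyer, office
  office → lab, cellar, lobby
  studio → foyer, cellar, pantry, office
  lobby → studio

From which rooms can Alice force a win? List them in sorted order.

cellar, foyer, kitchen, lab

A0 = {kitchen, lab}
A1: add {cellar, foyer} — foyer (Alice) has foyer→lab; cellar (Alice) has cellar→lab.
A2 = A1; e.g. pantry (Bob) can still go to office. Fixed point.
Alice's winning region = {cellar, foyer, kitchen, lab}.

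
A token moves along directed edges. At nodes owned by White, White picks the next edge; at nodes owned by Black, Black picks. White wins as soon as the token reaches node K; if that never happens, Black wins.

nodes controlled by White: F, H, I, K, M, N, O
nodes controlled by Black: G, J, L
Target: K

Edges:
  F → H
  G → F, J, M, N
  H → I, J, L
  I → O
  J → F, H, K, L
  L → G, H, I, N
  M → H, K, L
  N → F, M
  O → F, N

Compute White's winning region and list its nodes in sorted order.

A0 = {K}
A1: add {M} — M (White) has M→K.
A2: add {N} — N (White) has N→M.
A3: add {O} — O (White) has O→N.
A4: add {I} — I (White) has I→O.
A5: add {H} — H (White) has H→I.
A6: add {F} — F (White) has F→H.
A7 = A6; e.g. G (Black) can still go to J. Fixed point.
White's winning region = {F, H, I, K, M, N, O}.

F, H, I, K, M, N, O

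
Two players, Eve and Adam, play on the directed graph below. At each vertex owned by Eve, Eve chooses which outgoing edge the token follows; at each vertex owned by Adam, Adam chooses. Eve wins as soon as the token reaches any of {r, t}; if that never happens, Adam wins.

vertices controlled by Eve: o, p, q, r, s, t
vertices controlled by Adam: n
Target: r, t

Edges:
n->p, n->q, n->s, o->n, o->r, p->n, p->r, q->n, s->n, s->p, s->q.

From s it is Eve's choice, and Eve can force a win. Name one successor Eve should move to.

A0 = {r, t}
A1: add {o, p} — o (Eve) has o→r; p (Eve) has p→r.
A2: add {s} — s (Eve) has s→p.
A3 = A2; e.g. n (Adam) can still go to q. Fixed point.
From s, successor p is in the attractor (rank 1); the other successors n, q are not.

p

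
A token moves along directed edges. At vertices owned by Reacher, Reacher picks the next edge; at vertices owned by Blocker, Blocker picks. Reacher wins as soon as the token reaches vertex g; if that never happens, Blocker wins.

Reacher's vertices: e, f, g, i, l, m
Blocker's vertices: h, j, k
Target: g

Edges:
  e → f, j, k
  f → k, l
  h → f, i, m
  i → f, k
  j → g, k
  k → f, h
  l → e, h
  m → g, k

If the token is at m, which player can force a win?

Reacher

A0 = {g}
A1: add {m} — m (Reacher) has m→g.
A2 = A1; e.g. e (Reacher) has no edge into A1. Fixed point.
m ∈ A1, so Reacher can force the target.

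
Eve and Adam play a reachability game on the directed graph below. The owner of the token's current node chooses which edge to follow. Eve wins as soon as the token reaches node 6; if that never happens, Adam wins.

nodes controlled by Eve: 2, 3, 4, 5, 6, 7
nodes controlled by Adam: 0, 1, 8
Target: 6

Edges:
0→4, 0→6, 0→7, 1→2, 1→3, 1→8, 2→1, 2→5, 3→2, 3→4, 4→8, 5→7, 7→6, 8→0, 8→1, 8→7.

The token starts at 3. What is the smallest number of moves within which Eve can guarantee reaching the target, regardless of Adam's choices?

4

A0 = {6}
A1: add {7} — 7 (Eve) has 7→6.
A2: add {5} — 5 (Eve) has 5→7.
A3: add {2} — 2 (Eve) has 2→5.
A4: add {3} — 3 (Eve) has 3→2.
A5 = A4; e.g. 0 (Adam) can still go to 4. Fixed point.
3 enters the attractor at level 4, so Eve can force the target in 4 moves from there.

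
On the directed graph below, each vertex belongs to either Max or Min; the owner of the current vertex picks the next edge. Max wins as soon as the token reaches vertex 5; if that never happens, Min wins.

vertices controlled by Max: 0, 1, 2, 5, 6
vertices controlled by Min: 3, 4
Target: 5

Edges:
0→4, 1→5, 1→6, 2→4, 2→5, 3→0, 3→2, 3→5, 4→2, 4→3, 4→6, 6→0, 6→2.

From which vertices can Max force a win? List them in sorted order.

1, 2, 5, 6

A0 = {5}
A1: add {1, 2} — 1 (Max) has 1→5; 2 (Max) has 2→5.
A2: add {6} — 6 (Max) has 6→2.
A3 = A2; e.g. 0 (Max) has no edge into A2. Fixed point.
Max's winning region = {1, 2, 5, 6}.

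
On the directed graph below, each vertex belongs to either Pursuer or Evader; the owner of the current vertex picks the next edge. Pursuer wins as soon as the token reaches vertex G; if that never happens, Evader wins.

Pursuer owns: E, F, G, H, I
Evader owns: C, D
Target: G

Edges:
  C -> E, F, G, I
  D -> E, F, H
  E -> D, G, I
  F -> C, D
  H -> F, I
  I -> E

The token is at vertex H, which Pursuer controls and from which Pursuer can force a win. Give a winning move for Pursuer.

I

A0 = {G}
A1: add {E} — E (Pursuer) has E→G.
A2: add {I} — I (Pursuer) has I→E.
A3: add {H} — H (Pursuer) has H→I.
A4 = A3; e.g. C (Evader) can still go to F. Fixed point.
From H, successor I is in the attractor (rank 2); the other successor F is not.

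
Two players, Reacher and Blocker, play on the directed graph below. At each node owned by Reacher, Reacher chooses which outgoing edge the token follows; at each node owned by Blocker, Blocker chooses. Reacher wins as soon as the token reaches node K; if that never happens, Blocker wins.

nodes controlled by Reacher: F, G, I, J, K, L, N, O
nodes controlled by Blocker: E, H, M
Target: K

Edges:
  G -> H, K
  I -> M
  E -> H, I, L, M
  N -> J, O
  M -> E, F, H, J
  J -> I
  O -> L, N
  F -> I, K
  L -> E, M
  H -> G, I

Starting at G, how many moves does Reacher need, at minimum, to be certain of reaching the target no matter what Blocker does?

1

A0 = {K}
A1: add {F, G} — F (Reacher) has F→K; G (Reacher) has G→K.
A2 = A1; e.g. E (Blocker) can still go to H. Fixed point.
G enters the attractor at level 1, so Reacher can force the target in 1 move from there.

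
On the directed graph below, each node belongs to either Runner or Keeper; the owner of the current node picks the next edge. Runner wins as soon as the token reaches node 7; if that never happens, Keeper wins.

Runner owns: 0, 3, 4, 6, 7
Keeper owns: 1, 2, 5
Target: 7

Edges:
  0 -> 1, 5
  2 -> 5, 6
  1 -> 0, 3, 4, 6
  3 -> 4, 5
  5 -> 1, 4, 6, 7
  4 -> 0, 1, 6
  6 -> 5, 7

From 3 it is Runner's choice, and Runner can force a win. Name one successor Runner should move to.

A0 = {7}
A1: add {6} — 6 (Runner) has 6→7.
A2: add {4} — 4 (Runner) has 4→6.
A3: add {3} — 3 (Runner) has 3→4.
A4 = A3; e.g. 0 (Runner) has no edge into A3. Fixed point.
From 3, successor 4 is in the attractor (rank 2); the other successor 5 is not.

4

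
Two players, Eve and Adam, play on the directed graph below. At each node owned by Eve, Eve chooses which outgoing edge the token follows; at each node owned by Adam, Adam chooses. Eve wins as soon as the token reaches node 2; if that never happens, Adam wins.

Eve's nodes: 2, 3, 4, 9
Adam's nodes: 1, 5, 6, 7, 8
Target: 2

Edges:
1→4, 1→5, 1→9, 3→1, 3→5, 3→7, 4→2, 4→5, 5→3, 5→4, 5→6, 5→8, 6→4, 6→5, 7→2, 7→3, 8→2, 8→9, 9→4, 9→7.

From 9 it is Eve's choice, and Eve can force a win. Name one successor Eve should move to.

4

A0 = {2}
A1: add {4} — 4 (Eve) has 4→2.
A2: add {9} — 9 (Eve) has 9→4.
A3: add {8} — 8 (Adam): all of {2, 9} already in.
A4 = A3; e.g. 1 (Adam) can still go to 5. Fixed point.
From 9, successor 4 is in the attractor (rank 1); the other successor 7 is not.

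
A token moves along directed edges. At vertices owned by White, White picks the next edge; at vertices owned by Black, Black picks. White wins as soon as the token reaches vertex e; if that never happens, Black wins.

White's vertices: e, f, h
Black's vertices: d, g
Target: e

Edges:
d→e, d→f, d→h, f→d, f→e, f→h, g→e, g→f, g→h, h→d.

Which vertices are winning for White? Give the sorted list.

e, f

A0 = {e}
A1: add {f} — f (White) has f→e.
A2 = A1; e.g. d (Black) can still go to h. Fixed point.
White's winning region = {e, f}.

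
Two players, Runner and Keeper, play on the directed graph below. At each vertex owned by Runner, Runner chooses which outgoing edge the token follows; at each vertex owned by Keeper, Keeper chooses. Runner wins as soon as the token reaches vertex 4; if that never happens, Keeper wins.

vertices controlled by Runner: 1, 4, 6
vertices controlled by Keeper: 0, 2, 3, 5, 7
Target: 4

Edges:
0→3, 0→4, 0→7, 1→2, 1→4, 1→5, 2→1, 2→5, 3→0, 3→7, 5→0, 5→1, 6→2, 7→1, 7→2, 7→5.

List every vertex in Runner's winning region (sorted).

A0 = {4}
A1: add {1} — 1 (Runner) has 1→4.
A2 = A1; e.g. 0 (Keeper) can still go to 3. Fixed point.
Runner's winning region = {1, 4}.

1, 4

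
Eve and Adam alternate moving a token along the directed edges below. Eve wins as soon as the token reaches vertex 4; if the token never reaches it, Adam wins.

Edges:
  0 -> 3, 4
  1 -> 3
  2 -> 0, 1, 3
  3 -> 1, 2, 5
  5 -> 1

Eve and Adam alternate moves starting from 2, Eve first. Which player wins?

Adam

Track states (vertex, player-to-move).
A0 = {(4,Eve), (4,Adam)}
A1: add {(0,Eve)}.
A2 = A1; e.g. (0,Adam) stays out. (2,Eve) never enters ⇒ Adam avoids the target.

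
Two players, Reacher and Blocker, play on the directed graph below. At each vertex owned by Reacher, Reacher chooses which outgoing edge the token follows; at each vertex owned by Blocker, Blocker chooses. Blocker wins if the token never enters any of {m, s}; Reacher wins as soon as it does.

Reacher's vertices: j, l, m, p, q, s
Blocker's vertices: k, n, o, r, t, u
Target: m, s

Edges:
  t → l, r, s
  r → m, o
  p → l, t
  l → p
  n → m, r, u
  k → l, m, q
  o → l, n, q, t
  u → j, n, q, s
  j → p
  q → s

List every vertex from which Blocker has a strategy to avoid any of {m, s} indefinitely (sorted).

A0 = {m, s}
A1: add {q} — q (Reacher) has q→s.
A2 = A1; e.g. j (Reacher) has no edge into A1. Fixed point.
Reacher's attractor = {m, q, s}; Blocker avoids the target exactly from the complement.

j, k, l, n, o, p, r, t, u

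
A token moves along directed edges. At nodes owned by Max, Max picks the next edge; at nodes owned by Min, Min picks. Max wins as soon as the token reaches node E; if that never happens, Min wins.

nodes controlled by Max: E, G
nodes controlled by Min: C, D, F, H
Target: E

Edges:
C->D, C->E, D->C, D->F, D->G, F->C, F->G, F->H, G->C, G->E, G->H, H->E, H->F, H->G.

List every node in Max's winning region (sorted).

E, G

A0 = {E}
A1: add {G} — G (Max) has G→E.
A2 = A1; e.g. C (Min) can still go to D. Fixed point.
Max's winning region = {E, G}.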